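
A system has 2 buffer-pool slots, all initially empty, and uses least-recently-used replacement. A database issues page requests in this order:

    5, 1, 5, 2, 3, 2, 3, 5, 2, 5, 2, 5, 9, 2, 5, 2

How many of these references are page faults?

5 -> fault, frames (5)
1 -> fault, frames (5 1)
5 -> hit
2 -> fault, evict 1, frames (5 2)
3 -> fault, evict 5, frames (2 3)
2 -> hit
3 -> hit
5 -> fault, evict 2, frames (3 5)
2 -> fault, evict 3, frames (5 2)
5 -> hit
2 -> hit
5 -> hit
9 -> fault, evict 2, frames (5 9)
2 -> fault, evict 5, frames (9 2)
5 -> fault, evict 9, frames (2 5)
2 -> hit
Page faults: 9.

9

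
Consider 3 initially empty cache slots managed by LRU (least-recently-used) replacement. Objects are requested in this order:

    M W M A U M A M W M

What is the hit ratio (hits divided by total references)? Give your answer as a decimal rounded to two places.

0.50

M: fault, frames [M]
W: fault, frames [M, W]
M: hit
A: fault, frames [W, M, A]
U: fault, evict W, frames [M, A, U]
M: hit
A: hit
M: hit
W: fault, evict U, frames [A, M, W]
M: hit
Hits: 5 of 10 references → 5/10 = 0.5000.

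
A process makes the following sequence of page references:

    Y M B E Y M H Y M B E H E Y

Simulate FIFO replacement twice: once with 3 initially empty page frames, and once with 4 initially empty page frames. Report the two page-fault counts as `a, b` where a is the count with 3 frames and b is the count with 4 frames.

3 frames: F F F F F F F . . F F . . F → 10 faults.
4 frames: F F F F . . F F F F F F . F → 11 faults.
11 > 10: adding a frame increased faults — Belady's anomaly.

10, 11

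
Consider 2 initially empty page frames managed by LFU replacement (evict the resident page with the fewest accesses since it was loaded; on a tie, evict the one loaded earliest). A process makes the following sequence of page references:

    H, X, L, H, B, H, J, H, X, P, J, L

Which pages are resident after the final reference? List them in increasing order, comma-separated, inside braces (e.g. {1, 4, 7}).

{H, L}

H -> miss, frames [H]
X -> miss, frames [H, X]
L -> miss, evict H, frames [X, L]
H -> miss, evict X, frames [L, H]
B -> miss, evict L, frames [H, B]
H -> hit
J -> miss, evict B, frames [H, J]
H -> hit
X -> miss, evict J, frames [H, X]
P -> miss, evict X, frames [H, P]
J -> miss, evict P, frames [H, J]
L -> miss, evict J, frames [H, L]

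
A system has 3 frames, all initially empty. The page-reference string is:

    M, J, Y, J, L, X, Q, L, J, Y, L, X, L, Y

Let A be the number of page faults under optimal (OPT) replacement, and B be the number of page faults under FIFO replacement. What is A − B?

Under OPT: F F F . F F F . . F . F . . → 8 faults.
Under FIFO: F F F . F F F . F F F F . . → 10 faults.
A − B = 8 − 10 = -2.

-2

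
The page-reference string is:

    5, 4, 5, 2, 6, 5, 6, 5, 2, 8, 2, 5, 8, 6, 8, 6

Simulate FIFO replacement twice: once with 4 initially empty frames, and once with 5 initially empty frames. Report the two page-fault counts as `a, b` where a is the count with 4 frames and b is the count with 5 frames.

6, 5

4 frames: F F . F F . . . . F . F . . . . → 6 faults.
5 frames: F F . F F . . . . F . . . . . . → 5 faults.
5 < 6: adding a frame reduced faults, as is typical.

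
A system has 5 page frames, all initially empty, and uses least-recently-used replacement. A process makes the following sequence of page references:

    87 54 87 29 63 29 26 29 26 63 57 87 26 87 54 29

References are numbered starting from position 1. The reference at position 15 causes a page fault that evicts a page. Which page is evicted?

pos 1: 87 → miss, frames (87)
pos 2: 54 → miss, frames (87 54)
pos 3: 87 → hit
pos 4: 29 → miss, frames (54 87 29)
pos 5: 63 → miss, frames (54 87 29 63)
pos 6: 29 → hit
pos 7: 26 → miss, frames (54 87 63 29 26)
pos 8: 29 → hit
pos 9: 26 → hit
pos 10: 63 → hit
pos 11: 57 → miss, evict 54, frames (87 29 26 63 57)
pos 12: 87 → hit
pos 13: 26 → hit
pos 14: 87 → hit
pos 15: 54 → miss, evict 29, frames (63 57 26 87 54)
At position 15, page 29 is evicted.

29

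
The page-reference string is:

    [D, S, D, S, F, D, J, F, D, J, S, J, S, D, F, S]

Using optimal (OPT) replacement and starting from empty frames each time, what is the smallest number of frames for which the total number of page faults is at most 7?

f=1: 16 faults
f=2: 8 faults
f=3: 6 faults
f=4: 4 faults
Smallest f with faults ≤ 7 is 3.

3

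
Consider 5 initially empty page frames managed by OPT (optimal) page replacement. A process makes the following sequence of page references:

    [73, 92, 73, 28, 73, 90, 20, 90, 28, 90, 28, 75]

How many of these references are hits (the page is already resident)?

73 -> miss, frames (73)
92 -> miss, frames (73 92)
73 -> hit
28 -> miss, frames (73 92 28)
73 -> hit
90 -> miss, frames (73 92 28 90)
20 -> miss, frames (73 92 28 90 20)
90 -> hit
28 -> hit
90 -> hit
28 -> hit
75 -> miss, evict 20, frames (73 92 28 90 75)
Hits: 6.

6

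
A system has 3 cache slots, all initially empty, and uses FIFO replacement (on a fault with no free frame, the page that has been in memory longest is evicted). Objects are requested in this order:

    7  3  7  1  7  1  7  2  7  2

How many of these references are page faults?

5

7 → miss, frames (7)
3 → miss, frames (7 3)
7 → hit
1 → miss, frames (7 3 1)
7 → hit
1 → hit
7 → hit
2 → miss, evict 7, frames (3 1 2)
7 → miss, evict 3, frames (1 2 7)
2 → hit
Page faults: 5.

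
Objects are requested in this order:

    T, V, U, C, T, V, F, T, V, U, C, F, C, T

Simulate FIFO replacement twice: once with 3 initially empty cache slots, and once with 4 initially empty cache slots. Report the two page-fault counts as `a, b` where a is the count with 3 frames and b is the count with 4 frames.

10, 11

3 frames: F F F F F F F . . F F . . F → 10 faults.
4 frames: F F F F . . F F F F F F . F → 11 faults.
11 > 10: adding a frame increased faults — Belady's anomaly.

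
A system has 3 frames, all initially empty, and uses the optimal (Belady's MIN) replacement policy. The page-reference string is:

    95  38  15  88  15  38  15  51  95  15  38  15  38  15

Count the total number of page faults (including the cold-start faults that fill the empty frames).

6

95 -> fault, frames {95}
38 -> fault, frames {95,38}
15 -> fault, frames {95,38,15}
88 -> fault, evict 95, frames {38,15,88}
15 -> hit
38 -> hit
15 -> hit
51 -> fault, evict 88, frames {38,15,51}
95 -> fault, evict 51, frames {38,15,95}
15 -> hit
38 -> hit
15 -> hit
38 -> hit
15 -> hit
Page faults: 6.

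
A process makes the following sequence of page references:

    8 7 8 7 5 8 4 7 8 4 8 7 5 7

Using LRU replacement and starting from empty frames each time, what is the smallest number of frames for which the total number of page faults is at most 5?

4

f=1: 14 faults
f=2: 10 faults
f=3: 6 faults
f=4: 4 faults
Smallest f with faults ≤ 5 is 4.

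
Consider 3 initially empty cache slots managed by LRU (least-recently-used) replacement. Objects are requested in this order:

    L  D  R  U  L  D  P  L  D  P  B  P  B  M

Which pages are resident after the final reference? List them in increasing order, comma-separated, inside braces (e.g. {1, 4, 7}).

{B, M, P}

L → fault, frames {L}
D → fault, frames {L,D}
R → fault, frames {L,D,R}
U → fault, evict L, frames {D,R,U}
L → fault, evict D, frames {R,U,L}
D → fault, evict R, frames {U,L,D}
P → fault, evict U, frames {L,D,P}
L → hit
D → hit
P → hit
B → fault, evict L, frames {D,P,B}
P → hit
B → hit
M → fault, evict D, frames {P,B,M}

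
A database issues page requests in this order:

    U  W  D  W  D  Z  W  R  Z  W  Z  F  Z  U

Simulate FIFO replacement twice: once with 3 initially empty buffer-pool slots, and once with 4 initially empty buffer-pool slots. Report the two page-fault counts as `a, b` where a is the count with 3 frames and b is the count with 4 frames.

3 frames: F F F . . F . F . F . F F F → 9 faults.
4 frames: F F F . . F . F . . . F . F → 7 faults.
7 < 9: adding a frame reduced faults, as is typical.

9, 7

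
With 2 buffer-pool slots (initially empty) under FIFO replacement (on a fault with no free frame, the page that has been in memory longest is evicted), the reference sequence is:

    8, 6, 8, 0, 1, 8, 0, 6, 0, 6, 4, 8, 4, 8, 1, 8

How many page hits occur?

8: miss, frames (8)
6: miss, frames (8 6)
8: hit
0: miss, evict 8, frames (6 0)
1: miss, evict 6, frames (0 1)
8: miss, evict 0, frames (1 8)
0: miss, evict 1, frames (8 0)
6: miss, evict 8, frames (0 6)
0: hit
6: hit
4: miss, evict 0, frames (6 4)
8: miss, evict 6, frames (4 8)
4: hit
8: hit
1: miss, evict 4, frames (8 1)
8: hit
Hits: 6.

6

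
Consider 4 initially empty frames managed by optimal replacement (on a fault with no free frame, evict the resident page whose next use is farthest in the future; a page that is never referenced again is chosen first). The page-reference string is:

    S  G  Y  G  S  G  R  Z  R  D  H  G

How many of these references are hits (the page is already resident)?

S -> fault, frames {S}
G -> fault, frames {S,G}
Y -> fault, frames {S,G,Y}
G -> hit
S -> hit
G -> hit
R -> fault, frames {S,G,Y,R}
Z -> fault, evict Y, frames {S,G,R,Z}
R -> hit
D -> fault, evict Z, frames {S,G,R,D}
H -> fault, evict D, frames {S,G,R,H}
G -> hit
Hits: 5.

5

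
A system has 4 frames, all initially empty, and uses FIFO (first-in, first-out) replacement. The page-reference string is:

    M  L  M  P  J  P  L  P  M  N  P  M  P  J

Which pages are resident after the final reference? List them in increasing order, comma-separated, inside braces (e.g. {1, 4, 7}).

M: fault, frames [M]
L: fault, frames [M, L]
M: hit
P: fault, frames [M, L, P]
J: fault, frames [M, L, P, J]
P: hit
L: hit
P: hit
M: hit
N: fault, evict M, frames [L, P, J, N]
P: hit
M: fault, evict L, frames [P, J, N, M]
P: hit
J: hit

{J, M, N, P}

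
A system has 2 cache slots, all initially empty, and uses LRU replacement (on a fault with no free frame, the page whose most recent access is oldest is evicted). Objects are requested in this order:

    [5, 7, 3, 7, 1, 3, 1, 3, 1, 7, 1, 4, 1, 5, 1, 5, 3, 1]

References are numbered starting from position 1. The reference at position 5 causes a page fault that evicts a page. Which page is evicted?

3

pos 1: 5: miss, frames (5)
pos 2: 7: miss, frames (5 7)
pos 3: 3: miss, evict 5, frames (7 3)
pos 4: 7: hit
pos 5: 1: miss, evict 3, frames (7 1)
At position 5, page 3 is evicted.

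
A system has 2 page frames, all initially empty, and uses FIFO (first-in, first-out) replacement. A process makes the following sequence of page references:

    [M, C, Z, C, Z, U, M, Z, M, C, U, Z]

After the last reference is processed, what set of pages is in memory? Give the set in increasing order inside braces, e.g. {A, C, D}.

M → fault, frames [M]
C → fault, frames [M, C]
Z → fault, evict M, frames [C, Z]
C → hit
Z → hit
U → fault, evict C, frames [Z, U]
M → fault, evict Z, frames [U, M]
Z → fault, evict U, frames [M, Z]
M → hit
C → fault, evict M, frames [Z, C]
U → fault, evict Z, frames [C, U]
Z → fault, evict C, frames [U, Z]

{U, Z}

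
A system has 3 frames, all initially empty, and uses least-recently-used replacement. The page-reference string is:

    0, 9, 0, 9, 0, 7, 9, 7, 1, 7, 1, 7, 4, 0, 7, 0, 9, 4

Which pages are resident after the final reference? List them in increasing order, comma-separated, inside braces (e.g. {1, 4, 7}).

0: fault, frames [0]
9: fault, frames [0, 9]
0: hit
9: hit
0: hit
7: fault, frames [9, 0, 7]
9: hit
7: hit
1: fault, evict 0, frames [9, 7, 1]
7: hit
1: hit
7: hit
4: fault, evict 9, frames [1, 7, 4]
0: fault, evict 1, frames [7, 4, 0]
7: hit
0: hit
9: fault, evict 4, frames [7, 0, 9]
4: fault, evict 7, frames [0, 9, 4]

{0, 4, 9}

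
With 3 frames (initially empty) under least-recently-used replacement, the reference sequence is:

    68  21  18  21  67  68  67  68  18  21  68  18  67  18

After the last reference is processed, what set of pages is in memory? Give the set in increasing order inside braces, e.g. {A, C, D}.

{18, 67, 68}

68: fault, frames {68}
21: fault, frames {68,21}
18: fault, frames {68,21,18}
21: hit
67: fault, evict 68, frames {18,21,67}
68: fault, evict 18, frames {21,67,68}
67: hit
68: hit
18: fault, evict 21, frames {67,68,18}
21: fault, evict 67, frames {68,18,21}
68: hit
18: hit
67: fault, evict 21, frames {68,18,67}
18: hit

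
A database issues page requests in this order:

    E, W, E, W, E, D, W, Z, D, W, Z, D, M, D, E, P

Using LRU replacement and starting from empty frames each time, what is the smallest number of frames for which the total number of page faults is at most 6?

f=1: 16 faults
f=2: 12 faults
f=3: 7 faults
f=4: 7 faults
f=5: 6 faults
f=6: 6 faults
Smallest f with faults ≤ 6 is 5.

5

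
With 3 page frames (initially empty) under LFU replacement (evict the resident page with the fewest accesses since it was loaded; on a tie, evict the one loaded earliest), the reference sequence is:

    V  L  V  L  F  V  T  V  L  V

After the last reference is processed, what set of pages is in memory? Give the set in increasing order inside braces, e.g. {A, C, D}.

{L, T, V}

V: miss, frames {V}
L: miss, frames {V,L}
V: hit
L: hit
F: miss, frames {V,L,F}
V: hit
T: miss, evict F, frames {V,L,T}
V: hit
L: hit
V: hit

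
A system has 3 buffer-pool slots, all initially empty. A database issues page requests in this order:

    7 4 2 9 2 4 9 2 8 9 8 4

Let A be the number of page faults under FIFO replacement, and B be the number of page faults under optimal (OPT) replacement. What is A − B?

1

Under FIFO: F F F F . . . . F . . F → 6 faults.
Under OPT: F F F F . . . . F . . . → 5 faults.
A − B = 6 − 5 = 1.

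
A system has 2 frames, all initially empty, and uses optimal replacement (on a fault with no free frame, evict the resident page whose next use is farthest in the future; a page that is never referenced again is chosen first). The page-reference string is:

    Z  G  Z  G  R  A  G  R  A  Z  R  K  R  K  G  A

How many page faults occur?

Z → miss, frames (Z)
G → miss, frames (Z G)
Z → hit
G → hit
R → miss, evict Z, frames (G R)
A → miss, evict R, frames (G A)
G → hit
R → miss, evict G, frames (A R)
A → hit
Z → miss, evict A, frames (R Z)
R → hit
K → miss, evict Z, frames (R K)
R → hit
K → hit
G → miss, evict K, frames (R G)
A → miss, evict G, frames (R A)
Page faults: 9.

9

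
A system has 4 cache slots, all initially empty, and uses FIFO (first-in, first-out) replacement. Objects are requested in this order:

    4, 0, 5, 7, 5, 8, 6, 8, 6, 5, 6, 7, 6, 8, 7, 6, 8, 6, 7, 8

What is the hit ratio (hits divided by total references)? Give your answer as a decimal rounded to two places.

4 -> fault, frames {4}
0 -> fault, frames {4,0}
5 -> fault, frames {4,0,5}
7 -> fault, frames {4,0,5,7}
5 -> hit
8 -> fault, evict 4, frames {0,5,7,8}
6 -> fault, evict 0, frames {5,7,8,6}
8 -> hit
6 -> hit
5 -> hit
6 -> hit
7 -> hit
6 -> hit
8 -> hit
7 -> hit
6 -> hit
8 -> hit
6 -> hit
7 -> hit
8 -> hit
Hits: 14 of 20 references → 14/20 = 0.7000.

0.70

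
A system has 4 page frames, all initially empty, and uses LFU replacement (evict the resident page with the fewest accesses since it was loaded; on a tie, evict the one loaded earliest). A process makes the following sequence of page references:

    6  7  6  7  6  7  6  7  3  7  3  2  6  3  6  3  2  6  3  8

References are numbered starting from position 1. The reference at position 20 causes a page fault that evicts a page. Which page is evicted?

pos 1: 6: miss, frames {6}
pos 2: 7: miss, frames {6,7}
pos 3: 6: hit
pos 4: 7: hit
pos 5: 6: hit
pos 6: 7: hit
pos 7: 6: hit
pos 8: 7: hit
pos 9: 3: miss, frames {6,7,3}
pos 10: 7: hit
pos 11: 3: hit
pos 12: 2: miss, frames {6,7,3,2}
pos 13: 6: hit
pos 14: 3: hit
pos 15: 6: hit
pos 16: 3: hit
pos 17: 2: hit
pos 18: 6: hit
pos 19: 3: hit
pos 20: 8: miss, evict 2, frames {6,7,3,8}
At position 20, page 2 is evicted.

2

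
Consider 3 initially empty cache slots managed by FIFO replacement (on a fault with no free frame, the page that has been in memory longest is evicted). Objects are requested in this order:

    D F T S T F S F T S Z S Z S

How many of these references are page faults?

5

D → fault, frames {D}
F → fault, frames {D,F}
T → fault, frames {D,F,T}
S → fault, evict D, frames {F,T,S}
T → hit
F → hit
S → hit
F → hit
T → hit
S → hit
Z → fault, evict F, frames {T,S,Z}
S → hit
Z → hit
S → hit
Page faults: 5.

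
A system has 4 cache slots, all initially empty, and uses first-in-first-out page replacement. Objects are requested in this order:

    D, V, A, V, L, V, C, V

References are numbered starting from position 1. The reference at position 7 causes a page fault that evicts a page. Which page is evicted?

D

pos 1: D → miss, frames [D]
pos 2: V → miss, frames [D, V]
pos 3: A → miss, frames [D, V, A]
pos 4: V → hit
pos 5: L → miss, frames [D, V, A, L]
pos 6: V → hit
pos 7: C → miss, evict D, frames [V, A, L, C]
At position 7, page D is evicted.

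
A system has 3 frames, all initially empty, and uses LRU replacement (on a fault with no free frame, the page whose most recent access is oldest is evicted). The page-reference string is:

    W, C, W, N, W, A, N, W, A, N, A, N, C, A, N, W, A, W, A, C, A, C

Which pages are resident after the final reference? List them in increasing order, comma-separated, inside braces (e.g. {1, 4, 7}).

{A, C, W}

W: miss, frames {W}
C: miss, frames {W,C}
W: hit
N: miss, frames {C,W,N}
W: hit
A: miss, evict C, frames {N,W,A}
N: hit
W: hit
A: hit
N: hit
A: hit
N: hit
C: miss, evict W, frames {A,N,C}
A: hit
N: hit
W: miss, evict C, frames {A,N,W}
A: hit
W: hit
A: hit
C: miss, evict N, frames {W,A,C}
A: hit
C: hit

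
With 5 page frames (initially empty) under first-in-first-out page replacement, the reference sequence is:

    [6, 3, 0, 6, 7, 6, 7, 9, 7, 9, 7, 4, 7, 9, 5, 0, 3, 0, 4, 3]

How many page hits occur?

11

6 → fault, frames {6}
3 → fault, frames {6,3}
0 → fault, frames {6,3,0}
6 → hit
7 → fault, frames {6,3,0,7}
6 → hit
7 → hit
9 → fault, frames {6,3,0,7,9}
7 → hit
9 → hit
7 → hit
4 → fault, evict 6, frames {3,0,7,9,4}
7 → hit
9 → hit
5 → fault, evict 3, frames {0,7,9,4,5}
0 → hit
3 → fault, evict 0, frames {7,9,4,5,3}
0 → fault, evict 7, frames {9,4,5,3,0}
4 → hit
3 → hit
Hits: 11.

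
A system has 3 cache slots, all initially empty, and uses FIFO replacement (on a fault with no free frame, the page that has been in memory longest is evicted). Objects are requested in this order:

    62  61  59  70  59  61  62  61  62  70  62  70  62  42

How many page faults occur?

7

62 -> miss, frames (62)
61 -> miss, frames (62 61)
59 -> miss, frames (62 61 59)
70 -> miss, evict 62, frames (61 59 70)
59 -> hit
61 -> hit
62 -> miss, evict 61, frames (59 70 62)
61 -> miss, evict 59, frames (70 62 61)
62 -> hit
70 -> hit
62 -> hit
70 -> hit
62 -> hit
42 -> miss, evict 70, frames (62 61 42)
Page faults: 7.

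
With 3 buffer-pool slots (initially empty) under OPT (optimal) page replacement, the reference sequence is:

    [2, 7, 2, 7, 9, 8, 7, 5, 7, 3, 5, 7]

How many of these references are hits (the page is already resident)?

6

2: miss, frames {2}
7: miss, frames {2,7}
2: hit
7: hit
9: miss, frames {2,7,9}
8: miss, evict 9, frames {2,7,8}
7: hit
5: miss, evict 8, frames {2,7,5}
7: hit
3: miss, evict 2, frames {7,5,3}
5: hit
7: hit
Hits: 6.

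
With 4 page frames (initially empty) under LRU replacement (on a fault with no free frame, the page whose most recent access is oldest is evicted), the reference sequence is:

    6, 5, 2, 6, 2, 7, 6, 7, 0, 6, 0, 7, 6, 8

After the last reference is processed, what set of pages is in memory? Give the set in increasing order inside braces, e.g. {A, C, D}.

{0, 6, 7, 8}

6 → fault, frames {6}
5 → fault, frames {6,5}
2 → fault, frames {6,5,2}
6 → hit
2 → hit
7 → fault, frames {5,6,2,7}
6 → hit
7 → hit
0 → fault, evict 5, frames {2,6,7,0}
6 → hit
0 → hit
7 → hit
6 → hit
8 → fault, evict 2, frames {0,7,6,8}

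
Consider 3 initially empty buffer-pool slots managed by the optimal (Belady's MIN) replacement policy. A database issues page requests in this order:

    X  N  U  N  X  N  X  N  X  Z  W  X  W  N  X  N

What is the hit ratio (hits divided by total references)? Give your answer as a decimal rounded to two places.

0.69

X -> fault, frames (X)
N -> fault, frames (X N)
U -> fault, frames (X N U)
N -> hit
X -> hit
N -> hit
X -> hit
N -> hit
X -> hit
Z -> fault, evict U, frames (X N Z)
W -> fault, evict Z, frames (X N W)
X -> hit
W -> hit
N -> hit
X -> hit
N -> hit
Hits: 11 of 16 references → 11/16 = 0.6875.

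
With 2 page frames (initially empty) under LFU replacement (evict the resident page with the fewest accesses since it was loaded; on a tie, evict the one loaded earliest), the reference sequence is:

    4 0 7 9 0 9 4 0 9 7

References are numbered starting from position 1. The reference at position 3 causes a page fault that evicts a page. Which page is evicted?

pos 1: 4 -> miss, frames (4)
pos 2: 0 -> miss, frames (4 0)
pos 3: 7 -> miss, evict 4, frames (0 7)
At position 3, page 4 is evicted.

4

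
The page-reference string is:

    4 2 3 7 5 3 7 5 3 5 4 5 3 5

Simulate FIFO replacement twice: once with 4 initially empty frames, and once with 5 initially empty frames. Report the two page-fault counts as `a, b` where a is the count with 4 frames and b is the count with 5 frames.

6, 5

4 frames: F F F F F . . . . . F . . . → 6 faults.
5 frames: F F F F F . . . . . . . . . → 5 faults.
5 < 6: adding a frame reduced faults, as is typical.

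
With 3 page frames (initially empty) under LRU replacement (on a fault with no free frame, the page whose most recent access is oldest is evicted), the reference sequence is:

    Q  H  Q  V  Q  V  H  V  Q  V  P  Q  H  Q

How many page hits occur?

Q -> miss, frames {Q}
H -> miss, frames {Q,H}
Q -> hit
V -> miss, frames {H,Q,V}
Q -> hit
V -> hit
H -> hit
V -> hit
Q -> hit
V -> hit
P -> miss, evict H, frames {Q,V,P}
Q -> hit
H -> miss, evict V, frames {P,Q,H}
Q -> hit
Hits: 9.

9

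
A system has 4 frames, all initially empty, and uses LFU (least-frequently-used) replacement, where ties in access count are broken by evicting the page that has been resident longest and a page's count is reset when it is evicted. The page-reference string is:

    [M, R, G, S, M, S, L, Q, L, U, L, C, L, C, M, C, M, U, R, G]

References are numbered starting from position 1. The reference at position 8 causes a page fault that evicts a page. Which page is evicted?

pos 1: M → fault, frames (M)
pos 2: R → fault, frames (M R)
pos 3: G → fault, frames (M R G)
pos 4: S → fault, frames (M R G S)
pos 5: M → hit
pos 6: S → hit
pos 7: L → fault, evict R, frames (M G S L)
pos 8: Q → fault, evict G, frames (M S L Q)
At position 8, page G is evicted.

G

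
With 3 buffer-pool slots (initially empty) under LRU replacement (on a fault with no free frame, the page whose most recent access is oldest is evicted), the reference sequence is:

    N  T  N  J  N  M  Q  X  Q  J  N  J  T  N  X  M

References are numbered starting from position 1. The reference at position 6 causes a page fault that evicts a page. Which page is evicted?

T

pos 1: N -> fault, frames {N}
pos 2: T -> fault, frames {N,T}
pos 3: N -> hit
pos 4: J -> fault, frames {T,N,J}
pos 5: N -> hit
pos 6: M -> fault, evict T, frames {J,N,M}
At position 6, page T is evicted.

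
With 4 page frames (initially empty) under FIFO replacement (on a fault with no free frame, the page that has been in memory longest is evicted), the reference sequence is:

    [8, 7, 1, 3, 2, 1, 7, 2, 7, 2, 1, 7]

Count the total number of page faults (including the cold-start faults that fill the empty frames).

5

8 → miss, frames [8]
7 → miss, frames [8, 7]
1 → miss, frames [8, 7, 1]
3 → miss, frames [8, 7, 1, 3]
2 → miss, evict 8, frames [7, 1, 3, 2]
1 → hit
7 → hit
2 → hit
7 → hit
2 → hit
1 → hit
7 → hit
Page faults: 5.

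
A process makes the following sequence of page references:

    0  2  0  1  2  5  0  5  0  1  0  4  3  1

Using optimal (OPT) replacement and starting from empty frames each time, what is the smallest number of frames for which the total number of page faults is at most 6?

3

f=1: 14 faults
f=2: 8 faults
f=3: 6 faults
f=4: 6 faults
f=5: 6 faults
f=6: 6 faults
Smallest f with faults ≤ 6 is 3.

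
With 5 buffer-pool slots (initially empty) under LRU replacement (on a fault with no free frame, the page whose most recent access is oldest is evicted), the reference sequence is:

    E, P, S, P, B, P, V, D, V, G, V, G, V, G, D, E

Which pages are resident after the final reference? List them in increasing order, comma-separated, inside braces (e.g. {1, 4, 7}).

E -> miss, frames [E]
P -> miss, frames [E, P]
S -> miss, frames [E, P, S]
P -> hit
B -> miss, frames [E, S, P, B]
P -> hit
V -> miss, frames [E, S, B, P, V]
D -> miss, evict E, frames [S, B, P, V, D]
V -> hit
G -> miss, evict S, frames [B, P, D, V, G]
V -> hit
G -> hit
V -> hit
G -> hit
D -> hit
E -> miss, evict B, frames [P, V, G, D, E]

{D, E, G, P, V}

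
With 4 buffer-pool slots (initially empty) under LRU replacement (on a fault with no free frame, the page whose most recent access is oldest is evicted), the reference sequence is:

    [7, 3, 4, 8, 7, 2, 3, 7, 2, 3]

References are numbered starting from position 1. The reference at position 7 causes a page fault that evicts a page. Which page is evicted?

pos 1: 7 -> miss, frames [7]
pos 2: 3 -> miss, frames [7, 3]
pos 3: 4 -> miss, frames [7, 3, 4]
pos 4: 8 -> miss, frames [7, 3, 4, 8]
pos 5: 7 -> hit
pos 6: 2 -> miss, evict 3, frames [4, 8, 7, 2]
pos 7: 3 -> miss, evict 4, frames [8, 7, 2, 3]
At position 7, page 4 is evicted.

4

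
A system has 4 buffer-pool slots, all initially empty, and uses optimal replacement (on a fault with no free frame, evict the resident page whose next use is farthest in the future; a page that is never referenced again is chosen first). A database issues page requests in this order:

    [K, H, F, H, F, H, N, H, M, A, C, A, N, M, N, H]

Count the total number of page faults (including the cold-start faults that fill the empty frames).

8

K -> miss, frames {K}
H -> miss, frames {K,H}
F -> miss, frames {K,H,F}
H -> hit
F -> hit
H -> hit
N -> miss, frames {K,H,F,N}
H -> hit
M -> miss, evict F, frames {K,H,N,M}
A -> miss, evict K, frames {H,N,M,A}
C -> miss, evict H, frames {N,M,A,C}
A -> hit
N -> hit
M -> hit
N -> hit
H -> miss, evict C, frames {N,M,A,H}
Page faults: 8.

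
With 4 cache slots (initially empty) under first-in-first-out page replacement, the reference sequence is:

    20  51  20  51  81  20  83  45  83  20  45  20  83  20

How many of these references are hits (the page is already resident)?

8

20: miss, frames [20]
51: miss, frames [20, 51]
20: hit
51: hit
81: miss, frames [20, 51, 81]
20: hit
83: miss, frames [20, 51, 81, 83]
45: miss, evict 20, frames [51, 81, 83, 45]
83: hit
20: miss, evict 51, frames [81, 83, 45, 20]
45: hit
20: hit
83: hit
20: hit
Hits: 8.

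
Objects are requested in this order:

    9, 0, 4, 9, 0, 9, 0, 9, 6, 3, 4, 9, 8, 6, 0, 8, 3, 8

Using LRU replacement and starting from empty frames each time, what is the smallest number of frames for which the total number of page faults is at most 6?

6

f=1: 18 faults
f=2: 14 faults
f=3: 11 faults
f=4: 10 faults
f=5: 8 faults
f=6: 6 faults
Smallest f with faults ≤ 6 is 6.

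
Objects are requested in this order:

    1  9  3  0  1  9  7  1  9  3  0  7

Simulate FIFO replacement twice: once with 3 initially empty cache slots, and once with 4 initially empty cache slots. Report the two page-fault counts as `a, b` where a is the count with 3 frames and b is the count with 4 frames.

9, 10

3 frames: F F F F F F F . . F F . → 9 faults.
4 frames: F F F F . . F F F F F F → 10 faults.
10 > 9: adding a frame increased faults — Belady's anomaly.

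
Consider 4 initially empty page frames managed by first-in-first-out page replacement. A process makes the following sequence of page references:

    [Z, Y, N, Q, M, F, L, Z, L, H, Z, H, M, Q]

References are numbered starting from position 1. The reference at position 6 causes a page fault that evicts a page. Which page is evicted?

pos 1: Z: miss, frames {Z}
pos 2: Y: miss, frames {Z,Y}
pos 3: N: miss, frames {Z,Y,N}
pos 4: Q: miss, frames {Z,Y,N,Q}
pos 5: M: miss, evict Z, frames {Y,N,Q,M}
pos 6: F: miss, evict Y, frames {N,Q,M,F}
At position 6, page Y is evicted.

Y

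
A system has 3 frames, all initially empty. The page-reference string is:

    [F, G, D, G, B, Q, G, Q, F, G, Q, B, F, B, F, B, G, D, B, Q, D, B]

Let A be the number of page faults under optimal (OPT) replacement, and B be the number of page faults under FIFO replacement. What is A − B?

-2

Under OPT: F F F . F F . . . . . F . . . . . F . F . . → 8 faults.
Under FIFO: F F F . F F F . F . . F . . . . . F . F . . → 10 faults.
A − B = 8 − 10 = -2.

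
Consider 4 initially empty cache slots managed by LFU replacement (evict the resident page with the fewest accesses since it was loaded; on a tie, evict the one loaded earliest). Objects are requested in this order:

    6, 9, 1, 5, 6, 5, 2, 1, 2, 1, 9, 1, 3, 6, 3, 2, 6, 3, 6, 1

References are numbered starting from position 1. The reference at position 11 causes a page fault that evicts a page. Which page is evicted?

6

pos 1: 6 -> fault, frames {6}
pos 2: 9 -> fault, frames {6,9}
pos 3: 1 -> fault, frames {6,9,1}
pos 4: 5 -> fault, frames {6,9,1,5}
pos 5: 6 -> hit
pos 6: 5 -> hit
pos 7: 2 -> fault, evict 9, frames {6,1,5,2}
pos 8: 1 -> hit
pos 9: 2 -> hit
pos 10: 1 -> hit
pos 11: 9 -> fault, evict 6, frames {1,5,2,9}
At position 11, page 6 is evicted.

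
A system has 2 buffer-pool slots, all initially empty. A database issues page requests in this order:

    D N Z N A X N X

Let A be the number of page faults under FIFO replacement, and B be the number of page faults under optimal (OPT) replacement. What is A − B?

1

Under FIFO: F F F . F F F . → 6 faults.
Under OPT: F F F . F F . . → 5 faults.
A − B = 6 − 5 = 1.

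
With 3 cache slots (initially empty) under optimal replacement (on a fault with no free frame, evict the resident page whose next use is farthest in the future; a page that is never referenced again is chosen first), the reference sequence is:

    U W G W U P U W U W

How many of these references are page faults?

4

U: miss, frames {U}
W: miss, frames {U,W}
G: miss, frames {U,W,G}
W: hit
U: hit
P: miss, evict G, frames {U,W,P}
U: hit
W: hit
U: hit
W: hit
Page faults: 4.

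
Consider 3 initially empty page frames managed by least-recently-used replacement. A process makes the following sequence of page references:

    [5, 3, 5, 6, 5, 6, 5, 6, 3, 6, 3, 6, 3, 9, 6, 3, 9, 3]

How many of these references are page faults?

4

5 -> miss, frames (5)
3 -> miss, frames (5 3)
5 -> hit
6 -> miss, frames (3 5 6)
5 -> hit
6 -> hit
5 -> hit
6 -> hit
3 -> hit
6 -> hit
3 -> hit
6 -> hit
3 -> hit
9 -> miss, evict 5, frames (6 3 9)
6 -> hit
3 -> hit
9 -> hit
3 -> hit
Page faults: 4.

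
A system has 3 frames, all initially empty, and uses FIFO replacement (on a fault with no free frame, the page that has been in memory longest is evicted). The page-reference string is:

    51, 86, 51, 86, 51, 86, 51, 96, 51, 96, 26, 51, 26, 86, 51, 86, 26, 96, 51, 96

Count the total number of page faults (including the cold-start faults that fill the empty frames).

7

51: miss, frames [51]
86: miss, frames [51, 86]
51: hit
86: hit
51: hit
86: hit
51: hit
96: miss, frames [51, 86, 96]
51: hit
96: hit
26: miss, evict 51, frames [86, 96, 26]
51: miss, evict 86, frames [96, 26, 51]
26: hit
86: miss, evict 96, frames [26, 51, 86]
51: hit
86: hit
26: hit
96: miss, evict 26, frames [51, 86, 96]
51: hit
96: hit
Page faults: 7.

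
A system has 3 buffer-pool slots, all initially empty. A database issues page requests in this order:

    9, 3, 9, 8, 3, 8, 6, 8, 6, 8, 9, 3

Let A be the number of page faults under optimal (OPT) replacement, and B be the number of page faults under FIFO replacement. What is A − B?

-1

Under OPT: F F . F . . F . . . . F → 5 faults.
Under FIFO: F F . F . . F . . . F F → 6 faults.
A − B = 5 − 6 = -1.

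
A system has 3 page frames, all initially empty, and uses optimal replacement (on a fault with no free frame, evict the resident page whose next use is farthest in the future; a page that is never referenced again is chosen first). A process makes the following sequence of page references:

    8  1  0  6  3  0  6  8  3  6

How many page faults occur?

6

8 → fault, frames {8}
1 → fault, frames {8,1}
0 → fault, frames {8,1,0}
6 → fault, evict 1, frames {8,0,6}
3 → fault, evict 8, frames {0,6,3}
0 → hit
6 → hit
8 → fault, evict 0, frames {6,3,8}
3 → hit
6 → hit
Page faults: 6.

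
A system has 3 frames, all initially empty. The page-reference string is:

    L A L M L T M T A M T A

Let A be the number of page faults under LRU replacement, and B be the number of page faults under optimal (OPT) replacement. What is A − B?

1

Under LRU: F F . F . F . . F . . . → 5 faults.
Under OPT: F F . F . F . . . . . . → 4 faults.
A − B = 5 − 4 = 1.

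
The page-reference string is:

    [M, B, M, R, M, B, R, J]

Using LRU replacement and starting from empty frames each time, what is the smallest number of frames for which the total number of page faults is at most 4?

f=1: 8 faults
f=2: 6 faults
f=3: 4 faults
f=4: 4 faults
Smallest f with faults ≤ 4 is 3.

3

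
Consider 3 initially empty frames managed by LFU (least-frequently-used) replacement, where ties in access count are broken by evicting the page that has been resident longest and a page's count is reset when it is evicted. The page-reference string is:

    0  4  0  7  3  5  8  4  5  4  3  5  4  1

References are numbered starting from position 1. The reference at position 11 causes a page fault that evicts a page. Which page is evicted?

pos 1: 0 → fault, frames {0}
pos 2: 4 → fault, frames {0,4}
pos 3: 0 → hit
pos 4: 7 → fault, frames {0,4,7}
pos 5: 3 → fault, evict 4, frames {0,7,3}
pos 6: 5 → fault, evict 7, frames {0,3,5}
pos 7: 8 → fault, evict 3, frames {0,5,8}
pos 8: 4 → fault, evict 5, frames {0,8,4}
pos 9: 5 → fault, evict 8, frames {0,4,5}
pos 10: 4 → hit
pos 11: 3 → fault, evict 5, frames {0,4,3}
At position 11, page 5 is evicted.

5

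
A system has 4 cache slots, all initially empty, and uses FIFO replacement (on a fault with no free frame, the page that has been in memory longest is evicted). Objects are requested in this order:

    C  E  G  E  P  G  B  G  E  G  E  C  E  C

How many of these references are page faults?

C: fault, frames {C}
E: fault, frames {C,E}
G: fault, frames {C,E,G}
E: hit
P: fault, frames {C,E,G,P}
G: hit
B: fault, evict C, frames {E,G,P,B}
G: hit
E: hit
G: hit
E: hit
C: fault, evict E, frames {G,P,B,C}
E: fault, evict G, frames {P,B,C,E}
C: hit
Page faults: 7.

7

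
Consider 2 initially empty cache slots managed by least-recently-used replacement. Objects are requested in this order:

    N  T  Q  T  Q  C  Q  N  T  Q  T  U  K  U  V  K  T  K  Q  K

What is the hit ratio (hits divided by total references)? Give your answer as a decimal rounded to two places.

0.35

N -> fault, frames {N}
T -> fault, frames {N,T}
Q -> fault, evict N, frames {T,Q}
T -> hit
Q -> hit
C -> fault, evict T, frames {Q,C}
Q -> hit
N -> fault, evict C, frames {Q,N}
T -> fault, evict Q, frames {N,T}
Q -> fault, evict N, frames {T,Q}
T -> hit
U -> fault, evict Q, frames {T,U}
K -> fault, evict T, frames {U,K}
U -> hit
V -> fault, evict K, frames {U,V}
K -> fault, evict U, frames {V,K}
T -> fault, evict V, frames {K,T}
K -> hit
Q -> fault, evict T, frames {K,Q}
K -> hit
Hits: 7 of 20 references → 7/20 = 0.3500.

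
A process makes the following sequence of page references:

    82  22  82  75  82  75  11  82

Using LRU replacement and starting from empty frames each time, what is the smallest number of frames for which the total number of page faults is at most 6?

f=1: 8 faults
f=2: 5 faults
f=3: 4 faults
f=4: 4 faults
Smallest f with faults ≤ 6 is 2.

2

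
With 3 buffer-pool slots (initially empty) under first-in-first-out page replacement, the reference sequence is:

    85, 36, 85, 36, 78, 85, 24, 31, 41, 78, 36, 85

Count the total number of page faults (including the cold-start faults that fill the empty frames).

9

85 -> fault, frames [85]
36 -> fault, frames [85, 36]
85 -> hit
36 -> hit
78 -> fault, frames [85, 36, 78]
85 -> hit
24 -> fault, evict 85, frames [36, 78, 24]
31 -> fault, evict 36, frames [78, 24, 31]
41 -> fault, evict 78, frames [24, 31, 41]
78 -> fault, evict 24, frames [31, 41, 78]
36 -> fault, evict 31, frames [41, 78, 36]
85 -> fault, evict 41, frames [78, 36, 85]
Page faults: 9.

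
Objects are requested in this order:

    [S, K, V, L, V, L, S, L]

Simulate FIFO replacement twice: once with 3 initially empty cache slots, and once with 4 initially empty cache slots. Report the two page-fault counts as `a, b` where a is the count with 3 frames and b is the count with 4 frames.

3 frames: F F F F . . F . → 5 faults.
4 frames: F F F F . . . . → 4 faults.
4 < 5: adding a frame reduced faults, as is typical.

5, 4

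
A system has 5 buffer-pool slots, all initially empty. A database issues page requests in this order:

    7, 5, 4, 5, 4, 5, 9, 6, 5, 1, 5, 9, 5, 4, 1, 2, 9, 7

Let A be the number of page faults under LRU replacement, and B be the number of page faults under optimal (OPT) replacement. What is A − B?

1

Under LRU: F F F . . . F F . F . . . . . F . F → 8 faults.
Under OPT: F F F . . . F F . F . . . . . F . . → 7 faults.
A − B = 8 − 7 = 1.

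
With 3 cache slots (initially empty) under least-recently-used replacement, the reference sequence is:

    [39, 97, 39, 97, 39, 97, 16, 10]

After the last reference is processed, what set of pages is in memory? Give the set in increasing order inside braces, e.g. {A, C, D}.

39 → fault, frames (39)
97 → fault, frames (39 97)
39 → hit
97 → hit
39 → hit
97 → hit
16 → fault, frames (39 97 16)
10 → fault, evict 39, frames (97 16 10)

{10, 16, 97}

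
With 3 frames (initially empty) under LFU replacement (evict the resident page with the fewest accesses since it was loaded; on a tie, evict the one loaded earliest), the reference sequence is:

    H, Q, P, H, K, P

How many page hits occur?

H → miss, frames (H)
Q → miss, frames (H Q)
P → miss, frames (H Q P)
H → hit
K → miss, evict Q, frames (H P K)
P → hit
Hits: 2.

2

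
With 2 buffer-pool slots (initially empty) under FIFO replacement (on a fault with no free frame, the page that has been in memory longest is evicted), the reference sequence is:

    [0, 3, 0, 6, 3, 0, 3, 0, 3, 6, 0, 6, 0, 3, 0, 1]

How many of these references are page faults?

0 → miss, frames [0]
3 → miss, frames [0, 3]
0 → hit
6 → miss, evict 0, frames [3, 6]
3 → hit
0 → miss, evict 3, frames [6, 0]
3 → miss, evict 6, frames [0, 3]
0 → hit
3 → hit
6 → miss, evict 0, frames [3, 6]
0 → miss, evict 3, frames [6, 0]
6 → hit
0 → hit
3 → miss, evict 6, frames [0, 3]
0 → hit
1 → miss, evict 0, frames [3, 1]
Page faults: 9.

9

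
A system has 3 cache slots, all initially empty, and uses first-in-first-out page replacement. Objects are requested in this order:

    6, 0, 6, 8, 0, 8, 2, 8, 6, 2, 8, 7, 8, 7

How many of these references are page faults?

7

6: fault, frames (6)
0: fault, frames (6 0)
6: hit
8: fault, frames (6 0 8)
0: hit
8: hit
2: fault, evict 6, frames (0 8 2)
8: hit
6: fault, evict 0, frames (8 2 6)
2: hit
8: hit
7: fault, evict 8, frames (2 6 7)
8: fault, evict 2, frames (6 7 8)
7: hit
Page faults: 7.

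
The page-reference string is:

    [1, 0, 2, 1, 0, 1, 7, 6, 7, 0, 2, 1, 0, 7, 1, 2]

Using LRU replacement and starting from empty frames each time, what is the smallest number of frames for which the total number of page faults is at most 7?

f=1: 16 faults
f=2: 14 faults
f=3: 10 faults
f=4: 7 faults
f=5: 5 faults
Smallest f with faults ≤ 7 is 4.

4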